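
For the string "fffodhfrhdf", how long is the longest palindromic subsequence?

Using dp[i][j] = 2 + dp[i+1][j−1] if the ends match, else max(dp[i+1][j], dp[i][j−1]):
dp[1][11] = 7. A witness is fdhrhdf at positions 1,5,6,8,9,10,11.

7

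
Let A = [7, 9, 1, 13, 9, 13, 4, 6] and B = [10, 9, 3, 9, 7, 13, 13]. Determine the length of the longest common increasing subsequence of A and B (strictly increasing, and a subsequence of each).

2

For each value that appears in both, track the longest common increasing run ending there.
The best achievable length is 2; one witness is 9, 13 (A-positions 2,4, B-positions 2,6).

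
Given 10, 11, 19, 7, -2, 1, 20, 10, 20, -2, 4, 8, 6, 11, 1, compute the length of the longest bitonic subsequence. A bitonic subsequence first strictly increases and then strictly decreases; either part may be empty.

Let inc[i] be the LIS ending at i and dec[i] the longest strictly decreasing subsequence starting at i. inc = [1, 2, 3, 1, 1, 2, 4, 3, 4, 1, 3, 4, 4, 5, 2], dec = [4, 5, 5, 3, 1, 2, 5, 4, 4, 1, 2, 3, 2, 2, 1].
max_i inc[i]+dec[i]−1 = 8, with one witness 10, 11, 19, 20, 10, 8, 6, 1.

8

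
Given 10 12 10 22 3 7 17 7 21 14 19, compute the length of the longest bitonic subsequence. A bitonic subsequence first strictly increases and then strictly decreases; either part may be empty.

5

Let inc[i] be the LIS ending at i and dec[i] the longest strictly decreasing subsequence starting at i. inc = [1, 2, 1, 3, 1, 2, 3, 2, 4, 3, 4], dec = [2, 3, 2, 3, 1, 1, 2, 1, 2, 1, 1].
max_i inc[i]+dec[i]−1 = 5, with one witness 10, 12, 22, 21, 19.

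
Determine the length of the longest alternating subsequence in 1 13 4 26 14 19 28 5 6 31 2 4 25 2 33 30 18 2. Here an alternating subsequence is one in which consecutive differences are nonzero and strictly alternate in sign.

A longest alternating subsequence is 1, 13, 4, 26, 14, 19, 5, 6, 2, 4, 2, 33, 30 (positions 1,2,3,4,5,6,8,9,11,12,14,15,16); its 12 consecutive differences strictly alternate in sign, and length 13 is optimal.

13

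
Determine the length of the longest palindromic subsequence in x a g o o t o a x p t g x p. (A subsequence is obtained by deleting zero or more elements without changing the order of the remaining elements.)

7

Using dp[i][j] = 2 + dp[i+1][j−1] if the ends match, else max(dp[i+1][j], dp[i][j−1]):
dp[1][14] = 7. A witness is xgtptgx at positions 1,3,6,10,11,12,13.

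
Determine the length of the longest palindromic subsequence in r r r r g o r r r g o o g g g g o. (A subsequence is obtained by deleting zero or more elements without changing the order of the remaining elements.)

Using dp[i][j] = 2 + dp[i+1][j−1] if the ends match, else max(dp[i+1][j], dp[i][j−1]):
dp[1][17] = 7. A witness is ogggggo at positions 6,10,13,14,15,16,17.

7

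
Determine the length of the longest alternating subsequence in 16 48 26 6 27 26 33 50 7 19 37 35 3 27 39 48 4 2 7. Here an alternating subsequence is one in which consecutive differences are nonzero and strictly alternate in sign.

A longest alternating subsequence is 16, 48, 26, 27, 26, 33, 7, 19, 3, 27, 4, 7 (positions 1,2,3,5,6,7,9,10,13,14,17,19); its 11 consecutive differences strictly alternate in sign, and length 12 is optimal.

12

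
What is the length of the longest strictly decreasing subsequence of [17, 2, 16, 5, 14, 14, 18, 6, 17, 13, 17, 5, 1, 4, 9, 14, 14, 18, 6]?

Scanning left to right, the best length ending at each element is: 17→1, 2→2, 16→2, 5→3, 14→3, 14→3, 18→1, 6→4, 17→2, 13→4, 17→2, 5→5, 1→6, 4→6, 9→5, 14→3, 14→3, 18→1, 6→6.
So the longest decreasing subsequence has length 6, e.g. 17, 16, 14, 6, 5, 1.

6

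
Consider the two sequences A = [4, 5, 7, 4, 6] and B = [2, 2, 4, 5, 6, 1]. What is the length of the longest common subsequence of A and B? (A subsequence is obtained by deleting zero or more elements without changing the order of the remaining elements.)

Backtracking the LCS table gives one alignment: 4 (A1,B3) → 5 (A2,B4) → 6 (A5,B5).
So the longest common subsequence has length 3.

3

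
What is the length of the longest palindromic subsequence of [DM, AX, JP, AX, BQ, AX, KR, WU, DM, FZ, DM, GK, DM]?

One longest palindromic subsequence is DM DM FZ DM DM (positions 1,9,10,11,13); it reads the same forward and backward, and the interval DP gives dp[1][13] = 5.

5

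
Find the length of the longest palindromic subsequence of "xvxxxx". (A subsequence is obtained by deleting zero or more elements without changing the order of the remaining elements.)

One longest palindromic subsequence is xxxxx (positions 1,3,4,5,6); it reads the same forward and backward, and the interval DP gives dp[1][6] = 5.

5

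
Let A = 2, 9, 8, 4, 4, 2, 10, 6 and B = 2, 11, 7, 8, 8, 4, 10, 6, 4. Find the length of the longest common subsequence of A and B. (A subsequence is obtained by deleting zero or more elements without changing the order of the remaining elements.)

5

Backtracking the LCS table gives one alignment: 2 (A1,B1) → 8 (A3,B5) → 4 (A5,B6) → 10 (A7,B7) → 6 (A8,B8).
So the longest common subsequence has length 5.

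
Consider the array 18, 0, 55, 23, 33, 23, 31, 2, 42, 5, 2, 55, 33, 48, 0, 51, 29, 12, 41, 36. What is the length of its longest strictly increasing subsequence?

Let dp[i] be the longest increasing subsequence ending at position i. Then dp = [1, 1, 2, 2, 3, 2, 3, 2, 4, 3, 2, 5, 4, 5, 1, 6, 4, 4, 5, 5].
The maximum is 6; one witness is 18, 23, 33, 42, 48, 51 at positions 1,4,5,9,14,16.

6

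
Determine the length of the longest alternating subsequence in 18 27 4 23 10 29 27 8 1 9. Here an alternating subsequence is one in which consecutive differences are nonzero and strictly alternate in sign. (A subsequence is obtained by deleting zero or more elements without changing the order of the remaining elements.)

8

A longest alternating subsequence is 18, 27, 4, 23, 10, 29, 8, 9 (positions 1,2,3,4,5,6,8,10); its 7 consecutive differences strictly alternate in sign, and length 8 is optimal.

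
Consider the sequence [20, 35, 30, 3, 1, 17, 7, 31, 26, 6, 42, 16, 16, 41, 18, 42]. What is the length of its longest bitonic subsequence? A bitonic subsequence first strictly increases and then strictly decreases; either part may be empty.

6

One longest bitonic subsequence is 20, 35, 30, 17, 7, 6 (positions 1,2,3,6,7,10): it rises to 35 then falls. Length 6 is optimal.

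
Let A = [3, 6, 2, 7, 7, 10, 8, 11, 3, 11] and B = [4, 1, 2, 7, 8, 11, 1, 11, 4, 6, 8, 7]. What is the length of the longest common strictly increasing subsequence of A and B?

4

A longest common strictly increasing subsequence is 2, 7, 8, 11 (length 4); it appears in order in both A and B, and no longer such subsequence exists.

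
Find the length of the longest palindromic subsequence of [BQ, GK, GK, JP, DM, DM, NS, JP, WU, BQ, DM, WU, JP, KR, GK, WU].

7

One longest palindromic subsequence is GK JP WU DM WU JP GK (positions 3,8,9,11,12,13,15); it reads the same forward and backward, and the interval DP gives dp[1][16] = 7.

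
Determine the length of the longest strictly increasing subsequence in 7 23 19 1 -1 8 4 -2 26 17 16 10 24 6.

4

Scanning left to right, the best length ending at each element is: 7→1, 23→2, 19→2, 1→1, -1→1, 8→2, 4→2, -2→1, 26→3, 17→3, 16→3, 10→3, 24→4, 6→3.
So the longest increasing subsequence has length 4, e.g. 7, 8, 17, 24.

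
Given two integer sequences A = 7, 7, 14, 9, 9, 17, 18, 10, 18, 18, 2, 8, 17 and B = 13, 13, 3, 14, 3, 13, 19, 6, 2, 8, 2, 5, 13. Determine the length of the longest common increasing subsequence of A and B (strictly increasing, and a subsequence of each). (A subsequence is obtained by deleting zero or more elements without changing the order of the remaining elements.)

2

For each value that appears in both, track the longest common increasing run ending there.
The best achievable length is 2; one witness is 2, 8 (A-positions 11,12, B-positions 9,10).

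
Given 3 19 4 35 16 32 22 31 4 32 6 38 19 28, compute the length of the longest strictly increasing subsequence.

7

Let dp[i] be the longest increasing subsequence ending at position i. Then dp = [1, 2, 2, 3, 3, 4, 4, 5, 2, 6, 3, 7, 4, 5].
The maximum is 7; one witness is 3, 4, 16, 22, 31, 32, 38 at positions 1,3,5,7,8,10,12.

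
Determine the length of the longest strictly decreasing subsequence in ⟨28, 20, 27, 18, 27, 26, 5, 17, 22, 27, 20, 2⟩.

6

Let dp[i] be the longest decreasing subsequence ending at position i. Then dp = [1, 2, 2, 3, 2, 3, 4, 4, 4, 2, 5, 6].
The maximum is 6; one witness is 28, 27, 26, 22, 20, 2 at positions 1,3,6,9,11,12.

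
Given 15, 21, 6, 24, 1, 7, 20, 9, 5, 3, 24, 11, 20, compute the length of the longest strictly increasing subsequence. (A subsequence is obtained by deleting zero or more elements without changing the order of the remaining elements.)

Let dp[i] be the longest increasing subsequence ending at position i. Then dp = [1, 2, 1, 3, 1, 2, 3, 3, 2, 2, 4, 4, 5].
The maximum is 5; one witness is 6, 7, 9, 11, 20 at positions 3,6,8,12,13.

5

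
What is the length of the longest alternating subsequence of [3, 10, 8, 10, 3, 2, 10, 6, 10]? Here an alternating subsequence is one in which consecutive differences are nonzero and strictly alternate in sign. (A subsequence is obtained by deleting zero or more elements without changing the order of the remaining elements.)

8

Track the best alternating length ending on an up-step vs a down-step at each position: up/down = 1/1, 2/1, 2/3, 4/1, 1/5, 1/5, 6/1, 6/7, 8/1.
The maximum over both is 8; one such subsequence is 3, 10, 8, 10, 3, 10, 6, 10.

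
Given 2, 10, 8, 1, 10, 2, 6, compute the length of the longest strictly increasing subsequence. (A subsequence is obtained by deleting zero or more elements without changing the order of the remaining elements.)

Let dp[i] be the longest increasing subsequence ending at position i. Then dp = [1, 2, 2, 1, 3, 2, 3].
The maximum is 3; one witness is 2, 8, 10 at positions 1,3,5.

3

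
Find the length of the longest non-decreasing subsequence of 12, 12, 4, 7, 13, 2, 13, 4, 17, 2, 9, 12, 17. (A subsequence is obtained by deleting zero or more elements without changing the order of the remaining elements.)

Let dp[i] be the longest non-decreasing subsequence ending at position i. Then dp = [1, 2, 1, 2, 3, 1, 4, 2, 5, 2, 3, 4, 6].
The maximum is 6; one witness is 12, 12, 13, 13, 17, 17 at positions 1,2,5,7,9,13.

6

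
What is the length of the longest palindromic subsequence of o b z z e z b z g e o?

One longest palindromic subsequence is oezbzeo (positions 1,5,6,7,8,10,11); it reads the same forward and backward, and the interval DP gives dp[1][11] = 7.

7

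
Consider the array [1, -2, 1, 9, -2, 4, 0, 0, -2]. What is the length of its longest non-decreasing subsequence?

Scanning left to right, the best length ending at each element is: 1→1, -2→1, 1→2, 9→3, -2→2, 4→3, 0→3, 0→4, -2→3.
So the longest non-decreasing subsequence has length 4, e.g. -2, -2, 0, 0.

4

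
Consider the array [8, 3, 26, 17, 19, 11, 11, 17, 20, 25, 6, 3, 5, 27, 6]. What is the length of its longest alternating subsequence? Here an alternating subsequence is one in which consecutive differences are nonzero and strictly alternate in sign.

10

A longest alternating subsequence is 8, 3, 26, 17, 19, 11, 17, 6, 27, 6 (positions 1,2,3,4,5,6,8,11,14,15); its 9 consecutive differences strictly alternate in sign, and length 10 is optimal.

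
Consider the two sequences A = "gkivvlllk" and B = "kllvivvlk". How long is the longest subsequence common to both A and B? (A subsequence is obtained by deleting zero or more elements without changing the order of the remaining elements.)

6

A longest common subsequence is kivvlk (length 6); the LCS DP confirms no longer common subsequence exists.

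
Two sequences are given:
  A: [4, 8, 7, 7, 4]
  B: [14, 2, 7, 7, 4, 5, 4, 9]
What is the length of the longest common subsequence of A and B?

3

Backtracking the LCS table gives one alignment: 7 (A3,B3) → 7 (A4,B4) → 4 (A5,B7).
So the longest common subsequence has length 3.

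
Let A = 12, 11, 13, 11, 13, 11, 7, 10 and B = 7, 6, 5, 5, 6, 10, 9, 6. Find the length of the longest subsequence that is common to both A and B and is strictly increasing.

2

A longest common strictly increasing subsequence is 7, 10 (length 2); it appears in order in both A and B, and no longer such subsequence exists.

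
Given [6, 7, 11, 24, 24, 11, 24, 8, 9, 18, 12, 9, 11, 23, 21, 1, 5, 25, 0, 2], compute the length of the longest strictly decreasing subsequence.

Let dp[i] be the longest decreasing subsequence ending at position i. Then dp = [1, 1, 1, 1, 1, 2, 1, 3, 3, 2, 3, 4, 4, 2, 3, 5, 5, 1, 6, 6].
The maximum is 6; one witness is 24, 18, 12, 9, 1, 0 at positions 4,10,11,12,16,19.

6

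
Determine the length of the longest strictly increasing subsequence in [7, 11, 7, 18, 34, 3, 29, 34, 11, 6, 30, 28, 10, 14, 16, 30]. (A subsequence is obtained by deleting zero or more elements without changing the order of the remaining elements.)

One longest increasing subsequence is 3, 6, 10, 14, 16, 30 (positions 6,10,13,14,15,16), of length 6; no longer one exists.

6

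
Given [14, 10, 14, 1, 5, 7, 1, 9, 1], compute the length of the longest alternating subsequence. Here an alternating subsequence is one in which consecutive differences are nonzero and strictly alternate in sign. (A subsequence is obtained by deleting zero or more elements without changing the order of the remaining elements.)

A longest alternating subsequence is 14, 10, 14, 1, 5, 1, 9, 1 (positions 1,2,3,4,5,7,8,9); its 7 consecutive differences strictly alternate in sign, and length 8 is optimal.

8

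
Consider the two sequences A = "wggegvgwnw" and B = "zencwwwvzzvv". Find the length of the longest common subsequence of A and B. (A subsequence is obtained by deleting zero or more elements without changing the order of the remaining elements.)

3

Backtracking the LCS table gives one alignment: w (A1,B5) → w (A8,B6) → w (A10,B7).
So the longest common subsequence has length 3.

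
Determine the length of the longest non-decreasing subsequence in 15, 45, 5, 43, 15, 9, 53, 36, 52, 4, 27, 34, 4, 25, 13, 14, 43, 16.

5

One longest non-decreasing subsequence is 15, 15, 27, 34, 43 (positions 1,5,11,12,17), of length 5; no longer one exists.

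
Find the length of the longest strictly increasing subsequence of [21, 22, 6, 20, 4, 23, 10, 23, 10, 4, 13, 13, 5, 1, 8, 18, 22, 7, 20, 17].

One longest increasing subsequence is 6, 10, 13, 18, 22 (positions 3,7,11,16,17), of length 5; no longer one exists.

5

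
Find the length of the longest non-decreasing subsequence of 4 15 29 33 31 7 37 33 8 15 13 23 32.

6

Scanning left to right, the best length ending at each element is: 4→1, 15→2, 29→3, 33→4, 31→4, 7→2, 37→5, 33→5, 8→3, 15→4, 13→4, 23→5, 32→6.
So the longest non-decreasing subsequence has length 6, e.g. 4, 7, 8, 15, 23, 32.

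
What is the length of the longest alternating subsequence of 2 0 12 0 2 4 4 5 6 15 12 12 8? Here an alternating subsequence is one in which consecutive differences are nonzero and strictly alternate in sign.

Track the best alternating length ending on an up-step vs a down-step at each position: up/down = 1/1, 1/2, 3/1, 1/4, 5/4, 5/4, 5/4, 5/4, 5/4, 5/1, 5/6, 5/6, 5/6.
The maximum over both is 6; one such subsequence is 2, 0, 12, 0, 15, 12.

6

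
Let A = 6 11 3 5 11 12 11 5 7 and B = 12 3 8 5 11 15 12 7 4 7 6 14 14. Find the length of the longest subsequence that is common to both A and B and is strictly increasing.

4

For each value that appears in both, track the longest common increasing run ending there.
The best achievable length is 4; one witness is 3, 5, 11, 12 (A-positions 3,4,5,6, B-positions 2,4,5,7).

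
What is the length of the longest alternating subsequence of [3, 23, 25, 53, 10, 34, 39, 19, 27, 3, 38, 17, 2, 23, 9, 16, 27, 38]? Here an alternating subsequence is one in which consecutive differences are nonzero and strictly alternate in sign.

A longest alternating subsequence is 3, 23, 10, 34, 19, 27, 3, 38, 17, 23, 9, 16 (positions 1,2,5,6,8,9,10,11,12,14,15,16); its 11 consecutive differences strictly alternate in sign, and length 12 is optimal.

12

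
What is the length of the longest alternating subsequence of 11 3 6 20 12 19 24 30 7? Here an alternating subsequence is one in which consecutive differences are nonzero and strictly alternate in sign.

A longest alternating subsequence is 11, 3, 20, 12, 19, 7 (positions 1,2,4,5,6,9); its 5 consecutive differences strictly alternate in sign, and length 6 is optimal.

6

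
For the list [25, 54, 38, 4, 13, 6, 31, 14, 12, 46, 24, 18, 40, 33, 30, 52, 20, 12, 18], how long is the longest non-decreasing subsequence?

Let dp[i] be the longest non-decreasing subsequence ending at position i. Then dp = [1, 2, 2, 1, 2, 2, 3, 3, 3, 4, 4, 4, 5, 5, 5, 6, 5, 4, 5].
The maximum is 6; one witness is 4, 13, 14, 24, 40, 52 at positions 4,5,8,11,13,16.

6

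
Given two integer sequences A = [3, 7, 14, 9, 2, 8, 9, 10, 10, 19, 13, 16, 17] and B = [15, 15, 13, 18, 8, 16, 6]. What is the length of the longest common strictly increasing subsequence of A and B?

For each value that appears in both, track the longest common increasing run ending there.
The best achievable length is 2; one witness is 13, 16 (A-positions 11,12, B-positions 3,6).

2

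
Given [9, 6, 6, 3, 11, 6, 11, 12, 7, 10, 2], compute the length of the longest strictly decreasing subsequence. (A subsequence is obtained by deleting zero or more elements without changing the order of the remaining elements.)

Let dp[i] be the longest decreasing subsequence ending at position i. Then dp = [1, 2, 2, 3, 1, 2, 1, 1, 2, 2, 4].
The maximum is 4; one witness is 9, 6, 3, 2 at positions 1,2,4,11.

4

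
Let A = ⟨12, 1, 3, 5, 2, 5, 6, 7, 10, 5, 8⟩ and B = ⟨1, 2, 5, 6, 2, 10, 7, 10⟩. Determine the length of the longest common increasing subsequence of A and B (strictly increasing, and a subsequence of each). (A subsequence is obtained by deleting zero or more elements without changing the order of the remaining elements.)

For each value that appears in both, track the longest common increasing run ending there.
The best achievable length is 6; one witness is 1, 2, 5, 6, 7, 10 (A-positions 2,5,6,7,8,9, B-positions 1,2,3,4,7,8).

6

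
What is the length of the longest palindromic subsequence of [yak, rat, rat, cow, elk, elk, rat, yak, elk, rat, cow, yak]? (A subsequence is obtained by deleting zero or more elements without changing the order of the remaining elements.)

8

One longest palindromic subsequence is yak rat rat elk elk rat rat yak (positions 1,2,3,5,6,7,10,12); it reads the same forward and backward, and the interval DP gives dp[1][12] = 8.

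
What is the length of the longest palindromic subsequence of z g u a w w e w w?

5

One longest palindromic subsequence is wweww (positions 5,6,7,8,9); it reads the same forward and backward, and the interval DP gives dp[1][9] = 5.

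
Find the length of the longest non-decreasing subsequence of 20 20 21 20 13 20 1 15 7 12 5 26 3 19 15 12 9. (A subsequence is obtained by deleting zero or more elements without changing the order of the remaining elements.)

5

Let dp[i] be the longest non-decreasing subsequence ending at position i. Then dp = [1, 2, 3, 3, 1, 4, 1, 2, 2, 3, 2, 5, 2, 4, 4, 4, 3].
The maximum is 5; one witness is 20, 20, 20, 20, 26 at positions 1,2,4,6,12.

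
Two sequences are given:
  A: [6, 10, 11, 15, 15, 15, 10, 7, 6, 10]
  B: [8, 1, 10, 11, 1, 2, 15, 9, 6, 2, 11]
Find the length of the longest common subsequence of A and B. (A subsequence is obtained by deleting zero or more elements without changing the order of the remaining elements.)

4

A longest common subsequence is 10, 11, 15, 6 (length 4); the LCS DP confirms no longer common subsequence exists.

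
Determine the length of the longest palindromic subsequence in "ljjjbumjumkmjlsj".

7

One longest palindromic subsequence is jjmkmjj (positions 2,8,10,11,12,13,16); it reads the same forward and backward, and the interval DP gives dp[1][16] = 7.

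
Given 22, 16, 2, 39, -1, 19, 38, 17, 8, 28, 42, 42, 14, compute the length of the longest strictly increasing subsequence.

4

Let dp[i] be the longest increasing subsequence ending at position i. Then dp = [1, 1, 1, 2, 1, 2, 3, 2, 2, 3, 4, 4, 3].
The maximum is 4; one witness is 16, 19, 38, 42 at positions 2,6,7,11.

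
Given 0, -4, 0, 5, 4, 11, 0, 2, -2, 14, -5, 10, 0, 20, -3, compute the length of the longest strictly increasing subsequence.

6

Let dp[i] be the longest increasing subsequence ending at position i. Then dp = [1, 1, 2, 3, 3, 4, 2, 3, 2, 5, 1, 4, 3, 6, 2].
The maximum is 6; one witness is -4, 0, 5, 11, 14, 20 at positions 2,3,4,6,10,14.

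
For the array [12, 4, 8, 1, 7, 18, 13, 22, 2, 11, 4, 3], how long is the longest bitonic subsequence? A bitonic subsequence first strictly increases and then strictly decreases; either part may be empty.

Let inc[i] be the LIS ending at i and dec[i] the longest strictly decreasing subsequence starting at i. inc = [1, 1, 2, 1, 2, 3, 3, 4, 2, 3, 3, 3], dec = [5, 2, 4, 1, 3, 5, 4, 4, 1, 3, 2, 1].
max_i inc[i]+dec[i]−1 = 7, with one witness 4, 8, 18, 13, 11, 4, 3.

7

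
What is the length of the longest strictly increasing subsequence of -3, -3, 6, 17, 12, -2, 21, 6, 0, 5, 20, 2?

Let dp[i] be the longest increasing subsequence ending at position i. Then dp = [1, 1, 2, 3, 3, 2, 4, 3, 3, 4, 5, 4].
The maximum is 5; one witness is -3, -2, 0, 5, 20 at positions 1,6,9,10,11.

5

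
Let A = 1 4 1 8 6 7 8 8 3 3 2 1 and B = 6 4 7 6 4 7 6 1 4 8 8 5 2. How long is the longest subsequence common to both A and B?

6

Backtracking the LCS table gives one alignment: 4 (A2,B2) → 6 (A5,B4) → 7 (A6,B6) → 8 (A7,B10) → 8 (A8,B11) → 2 (A11,B13).
So the longest common subsequence has length 6.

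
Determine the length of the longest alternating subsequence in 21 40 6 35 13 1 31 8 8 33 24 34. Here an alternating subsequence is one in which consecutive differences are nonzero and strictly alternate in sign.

10

A longest alternating subsequence is 21, 40, 6, 35, 13, 31, 8, 33, 24, 34 (positions 1,2,3,4,5,7,8,10,11,12); its 9 consecutive differences strictly alternate in sign, and length 10 is optimal.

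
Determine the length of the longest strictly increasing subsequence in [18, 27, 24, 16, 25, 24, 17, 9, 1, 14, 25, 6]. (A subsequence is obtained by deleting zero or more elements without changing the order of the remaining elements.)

Let dp[i] be the longest increasing subsequence ending at position i. Then dp = [1, 2, 2, 1, 3, 2, 2, 1, 1, 2, 3, 2].
The maximum is 3; one witness is 18, 24, 25 at positions 1,3,5.

3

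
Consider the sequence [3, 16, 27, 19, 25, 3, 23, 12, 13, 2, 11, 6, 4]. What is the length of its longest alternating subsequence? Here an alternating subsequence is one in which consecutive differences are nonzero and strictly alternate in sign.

11

A longest alternating subsequence is 3, 27, 19, 25, 3, 23, 12, 13, 2, 11, 6 (positions 1,3,4,5,6,7,8,9,10,11,12); its 10 consecutive differences strictly alternate in sign, and length 11 is optimal.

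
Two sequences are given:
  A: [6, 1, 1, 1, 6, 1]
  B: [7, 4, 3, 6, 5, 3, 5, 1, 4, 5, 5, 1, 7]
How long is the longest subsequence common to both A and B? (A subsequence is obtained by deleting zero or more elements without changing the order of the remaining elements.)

3

A longest common subsequence is 6, 1, 1 (length 3); the LCS DP confirms no longer common subsequence exists.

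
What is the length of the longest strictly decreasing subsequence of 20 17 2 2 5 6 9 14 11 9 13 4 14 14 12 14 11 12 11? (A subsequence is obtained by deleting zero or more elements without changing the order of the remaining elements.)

One longest decreasing subsequence is 20, 17, 14, 11, 9, 4 (positions 1,2,8,9,10,12), of length 6; no longer one exists.

6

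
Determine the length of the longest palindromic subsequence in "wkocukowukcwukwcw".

One longest palindromic subsequence is wcwkukwcw (positions 1,4,8,10,13,14,15,16,17); it reads the same forward and backward, and the interval DP gives dp[1][17] = 9.

9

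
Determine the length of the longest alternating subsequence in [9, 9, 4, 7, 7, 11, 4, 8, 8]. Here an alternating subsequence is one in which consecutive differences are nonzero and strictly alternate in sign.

5

A longest alternating subsequence is 9, 4, 7, 4, 8 (positions 1,3,4,7,8); its 4 consecutive differences strictly alternate in sign, and length 5 is optimal.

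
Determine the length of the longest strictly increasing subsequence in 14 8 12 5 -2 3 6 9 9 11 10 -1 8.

One longest increasing subsequence is -2, 3, 6, 9, 11 (positions 5,6,7,8,10), of length 5; no longer one exists.

5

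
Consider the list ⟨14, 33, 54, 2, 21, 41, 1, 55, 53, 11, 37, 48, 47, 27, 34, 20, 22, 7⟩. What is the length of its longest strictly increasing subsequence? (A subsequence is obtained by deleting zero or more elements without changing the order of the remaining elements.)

4

One longest increasing subsequence is 14, 33, 54, 55 (positions 1,2,3,8), of length 4; no longer one exists.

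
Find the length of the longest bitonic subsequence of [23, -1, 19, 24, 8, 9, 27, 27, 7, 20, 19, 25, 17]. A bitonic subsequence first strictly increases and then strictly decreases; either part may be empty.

Let inc[i] be the LIS ending at i and dec[i] the longest strictly decreasing subsequence starting at i. inc = [1, 1, 2, 3, 2, 3, 4, 4, 2, 4, 4, 5, 4], dec = [4, 1, 3, 4, 2, 2, 4, 4, 1, 3, 2, 2, 1].
max_i inc[i]+dec[i]−1 = 7, with one witness -1, 19, 24, 27, 20, 19, 17.

7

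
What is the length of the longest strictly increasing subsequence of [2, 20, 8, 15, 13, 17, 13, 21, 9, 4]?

Let dp[i] be the longest increasing subsequence ending at position i. Then dp = [1, 2, 2, 3, 3, 4, 3, 5, 3, 2].
The maximum is 5; one witness is 2, 8, 15, 17, 21 at positions 1,3,4,6,8.

5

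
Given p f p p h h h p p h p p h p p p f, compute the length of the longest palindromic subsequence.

13

One longest palindromic subsequence is fpphpphpphppf (positions 2,3,4,7,8,9,10,11,12,13,15,16,17); it reads the same forward and backward, and the interval DP gives dp[1][17] = 13.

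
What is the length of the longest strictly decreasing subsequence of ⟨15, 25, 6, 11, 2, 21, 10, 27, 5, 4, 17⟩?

5

Scanning left to right, the best length ending at each element is: 15→1, 25→1, 6→2, 11→2, 2→3, 21→2, 10→3, 27→1, 5→4, 4→5, 17→3.
So the longest decreasing subsequence has length 5, e.g. 15, 11, 10, 5, 4.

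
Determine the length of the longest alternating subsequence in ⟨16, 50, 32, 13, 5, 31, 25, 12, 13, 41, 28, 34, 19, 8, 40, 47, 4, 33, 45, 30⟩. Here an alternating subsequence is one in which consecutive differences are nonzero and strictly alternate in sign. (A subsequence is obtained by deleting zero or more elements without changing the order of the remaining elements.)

13

Track the best alternating length ending on an up-step vs a down-step at each position: up/down = 1/1, 2/1, 2/3, 1/3, 1/3, 4/3, 4/5, 4/5, 6/5, 6/3, 6/7, 8/7, 6/9, 4/9, 10/7, 10/3, 1/11, 12/11, 12/11, 12/13.
The maximum over both is 13; one such subsequence is 16, 50, 13, 31, 25, 41, 28, 34, 19, 40, 4, 33, 30.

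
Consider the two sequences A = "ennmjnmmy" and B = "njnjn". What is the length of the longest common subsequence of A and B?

4

A longest common subsequence is nnjn (length 4); the LCS DP confirms no longer common subsequence exists.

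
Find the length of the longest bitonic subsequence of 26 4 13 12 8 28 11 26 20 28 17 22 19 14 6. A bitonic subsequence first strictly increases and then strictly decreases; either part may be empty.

Let inc[i] be the LIS ending at i and dec[i] the longest strictly decreasing subsequence starting at i. inc = [1, 1, 2, 2, 2, 3, 3, 4, 4, 5, 4, 5, 5, 4, 2], dec = [5, 1, 4, 3, 2, 6, 2, 5, 4, 5, 3, 4, 3, 2, 1].
max_i inc[i]+dec[i]−1 = 9, with one witness 4, 8, 11, 26, 28, 22, 19, 14, 6.

9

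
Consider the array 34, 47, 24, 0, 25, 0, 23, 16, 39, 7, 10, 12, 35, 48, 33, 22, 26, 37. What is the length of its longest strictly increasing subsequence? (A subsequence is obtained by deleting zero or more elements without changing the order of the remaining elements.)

One longest increasing subsequence is 0, 7, 10, 12, 22, 26, 37 (positions 4,10,11,12,16,17,18), of length 7; no longer one exists.

7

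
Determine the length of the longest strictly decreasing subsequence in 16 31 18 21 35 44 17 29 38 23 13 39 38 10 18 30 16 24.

One longest decreasing subsequence is 31, 18, 17, 13, 10 (positions 2,3,7,11,14), of length 5; no longer one exists.

5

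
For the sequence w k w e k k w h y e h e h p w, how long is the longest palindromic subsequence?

One longest palindromic subsequence is whehehw (positions 1,8,10,11,12,13,15); it reads the same forward and backward, and the interval DP gives dp[1][15] = 7.

7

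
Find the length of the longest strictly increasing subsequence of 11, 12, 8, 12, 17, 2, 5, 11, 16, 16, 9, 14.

Scanning left to right, the best length ending at each element is: 11→1, 12→2, 8→1, 12→2, 17→3, 2→1, 5→2, 11→3, 16→4, 16→4, 9→3, 14→4.
So the longest increasing subsequence has length 4, e.g. 2, 5, 11, 16.

4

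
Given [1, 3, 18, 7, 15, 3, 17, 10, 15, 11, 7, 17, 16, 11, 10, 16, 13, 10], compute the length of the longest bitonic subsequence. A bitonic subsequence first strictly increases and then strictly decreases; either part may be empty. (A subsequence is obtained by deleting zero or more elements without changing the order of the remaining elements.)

9

One longest bitonic subsequence is 1, 3, 7, 10, 15, 17, 16, 13, 10 (positions 1,2,4,8,9,12,16,17,18): it rises to 17 then falls. Length 9 is optimal.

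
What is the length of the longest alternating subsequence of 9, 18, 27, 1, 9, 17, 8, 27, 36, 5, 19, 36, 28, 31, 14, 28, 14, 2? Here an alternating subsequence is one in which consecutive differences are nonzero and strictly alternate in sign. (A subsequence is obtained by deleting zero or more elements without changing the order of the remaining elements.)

A longest alternating subsequence is 9, 18, 1, 9, 8, 27, 5, 36, 28, 31, 14, 28, 14 (positions 1,2,4,5,7,8,10,12,13,14,15,16,17); its 12 consecutive differences strictly alternate in sign, and length 13 is optimal.

13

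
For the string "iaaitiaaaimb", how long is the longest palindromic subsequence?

9

Using dp[i][j] = 2 + dp[i+1][j−1] if the ends match, else max(dp[i+1][j], dp[i][j−1]):
dp[1][12] = 9. A witness is iaaitiaai at positions 1,2,3,4,5,6,8,9,10.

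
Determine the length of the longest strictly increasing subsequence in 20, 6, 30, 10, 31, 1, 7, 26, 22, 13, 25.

4

Let dp[i] be the longest increasing subsequence ending at position i. Then dp = [1, 1, 2, 2, 3, 1, 2, 3, 3, 3, 4].
The maximum is 4; one witness is 6, 10, 22, 25 at positions 2,4,9,11.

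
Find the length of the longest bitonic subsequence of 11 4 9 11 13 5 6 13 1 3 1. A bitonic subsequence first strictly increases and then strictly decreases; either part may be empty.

7

One longest bitonic subsequence is 4, 9, 11, 13, 6, 3, 1 (positions 2,3,4,5,7,10,11): it rises to 13 then falls. Length 7 is optimal.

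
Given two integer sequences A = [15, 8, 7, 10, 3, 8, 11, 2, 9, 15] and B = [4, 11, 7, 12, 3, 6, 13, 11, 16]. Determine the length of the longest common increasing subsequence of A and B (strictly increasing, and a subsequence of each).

For each value that appears in both, track the longest common increasing run ending there.
The best achievable length is 2; one witness is 7, 11 (A-positions 3,7, B-positions 3,8).

2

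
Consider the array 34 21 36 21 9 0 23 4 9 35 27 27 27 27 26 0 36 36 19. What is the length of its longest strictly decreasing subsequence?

5

Let dp[i] be the longest decreasing subsequence ending at position i. Then dp = [1, 2, 1, 2, 3, 4, 2, 4, 3, 2, 3, 3, 3, 3, 4, 5, 1, 1, 5].
The maximum is 5; one witness is 34, 21, 9, 4, 0 at positions 1,2,5,8,16.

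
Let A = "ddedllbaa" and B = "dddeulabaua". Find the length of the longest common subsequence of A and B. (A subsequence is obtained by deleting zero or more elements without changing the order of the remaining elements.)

A longest common subsequence is ddelbaa (length 7); the LCS DP confirms no longer common subsequence exists.

7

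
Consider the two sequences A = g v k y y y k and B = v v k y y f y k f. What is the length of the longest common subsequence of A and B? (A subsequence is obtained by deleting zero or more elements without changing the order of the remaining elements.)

Backtracking the LCS table gives one alignment: v (A2,B2) → k (A3,B3) → y (A4,B4) → y (A5,B5) → y (A6,B7) → k (A7,B8).
So the longest common subsequence has length 6.

6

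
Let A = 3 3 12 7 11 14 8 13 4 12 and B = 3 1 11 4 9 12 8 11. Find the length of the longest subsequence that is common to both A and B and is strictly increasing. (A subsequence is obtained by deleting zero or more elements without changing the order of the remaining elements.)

3

For each value that appears in both, track the longest common increasing run ending there.
The best achievable length is 3; one witness is 3, 11, 12 (A-positions 1,5,10, B-positions 1,3,6).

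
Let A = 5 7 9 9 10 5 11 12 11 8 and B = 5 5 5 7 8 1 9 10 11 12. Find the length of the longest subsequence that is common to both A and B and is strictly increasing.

6

For each value that appears in both, track the longest common increasing run ending there.
The best achievable length is 6; one witness is 5, 7, 9, 10, 11, 12 (A-positions 1,2,3,5,7,8, B-positions 1,4,7,8,9,10).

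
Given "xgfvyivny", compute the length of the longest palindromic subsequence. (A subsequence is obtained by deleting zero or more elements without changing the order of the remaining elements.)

One longest palindromic subsequence is yny (positions 5,8,9); it reads the same forward and backward, and the interval DP gives dp[1][9] = 3.

3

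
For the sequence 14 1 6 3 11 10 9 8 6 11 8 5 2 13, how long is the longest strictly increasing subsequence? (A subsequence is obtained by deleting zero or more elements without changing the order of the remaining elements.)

Let dp[i] be the longest increasing subsequence ending at position i. Then dp = [1, 1, 2, 2, 3, 3, 3, 3, 3, 4, 4, 3, 2, 5].
The maximum is 5; one witness is 1, 6, 10, 11, 13 at positions 2,3,6,10,14.

5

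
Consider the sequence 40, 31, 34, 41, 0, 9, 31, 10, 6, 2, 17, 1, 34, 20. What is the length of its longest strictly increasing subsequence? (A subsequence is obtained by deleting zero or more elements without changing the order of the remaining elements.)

Scanning left to right, the best length ending at each element is: 40→1, 31→1, 34→2, 41→3, 0→1, 9→2, 31→3, 10→3, 6→2, 2→2, 17→4, 1→2, 34→5, 20→5.
So the longest increasing subsequence has length 5, e.g. 0, 9, 10, 17, 34.

5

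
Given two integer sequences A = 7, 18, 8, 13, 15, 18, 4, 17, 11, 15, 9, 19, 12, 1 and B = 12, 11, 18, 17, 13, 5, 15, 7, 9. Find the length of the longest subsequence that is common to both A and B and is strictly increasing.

2

For each value that appears in both, track the longest common increasing run ending there.
The best achievable length is 2; one witness is 13, 15 (A-positions 4,5, B-positions 5,7).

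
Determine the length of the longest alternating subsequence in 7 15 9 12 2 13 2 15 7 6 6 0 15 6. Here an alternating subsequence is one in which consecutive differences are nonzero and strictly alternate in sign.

11

A longest alternating subsequence is 7, 15, 9, 12, 2, 13, 2, 15, 7, 15, 6 (positions 1,2,3,4,5,6,7,8,9,13,14); its 10 consecutive differences strictly alternate in sign, and length 11 is optimal.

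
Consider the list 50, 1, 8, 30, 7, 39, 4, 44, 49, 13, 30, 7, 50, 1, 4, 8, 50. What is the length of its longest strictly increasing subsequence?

7

Scanning left to right, the best length ending at each element is: 50→1, 1→1, 8→2, 30→3, 7→2, 39→4, 4→2, 44→5, 49→6, 13→3, 30→4, 7→3, 50→7, 1→1, 4→2, 8→4, 50→7.
So the longest increasing subsequence has length 7, e.g. 1, 8, 30, 39, 44, 49, 50.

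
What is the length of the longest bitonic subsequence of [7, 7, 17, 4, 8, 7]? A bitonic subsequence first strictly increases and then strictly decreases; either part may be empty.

One longest bitonic subsequence is 7, 17, 8, 7 (positions 1,3,5,6): it rises to 17 then falls. Length 4 is optimal.

4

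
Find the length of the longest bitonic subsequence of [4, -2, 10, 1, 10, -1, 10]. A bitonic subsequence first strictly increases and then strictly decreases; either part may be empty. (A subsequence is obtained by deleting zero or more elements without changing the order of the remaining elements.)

Let inc[i] be the LIS ending at i and dec[i] the longest strictly decreasing subsequence starting at i. inc = [1, 1, 2, 2, 3, 2, 3], dec = [3, 1, 3, 2, 2, 1, 1].
max_i inc[i]+dec[i]−1 = 4, with one witness 4, 10, 1, -1.

4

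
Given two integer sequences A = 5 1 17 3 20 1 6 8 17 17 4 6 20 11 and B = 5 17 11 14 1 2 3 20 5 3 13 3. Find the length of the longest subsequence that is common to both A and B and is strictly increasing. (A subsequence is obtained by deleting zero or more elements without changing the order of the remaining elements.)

For each value that appears in both, track the longest common increasing run ending there.
The best achievable length is 3; one witness is 5, 17, 20 (A-positions 1,3,5, B-positions 1,2,8).

3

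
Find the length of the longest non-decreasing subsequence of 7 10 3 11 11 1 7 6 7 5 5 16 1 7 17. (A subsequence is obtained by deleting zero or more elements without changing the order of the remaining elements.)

One longest non-decreasing subsequence is 7, 10, 11, 11, 16, 17 (positions 1,2,4,5,12,15), of length 6; no longer one exists.

6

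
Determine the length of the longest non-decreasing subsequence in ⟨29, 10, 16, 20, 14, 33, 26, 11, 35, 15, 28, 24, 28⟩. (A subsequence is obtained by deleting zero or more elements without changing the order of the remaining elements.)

6

Let dp[i] be the longest non-decreasing subsequence ending at position i. Then dp = [1, 1, 2, 3, 2, 4, 4, 2, 5, 3, 5, 4, 6].
The maximum is 6; one witness is 10, 16, 20, 26, 28, 28 at positions 2,3,4,7,11,13.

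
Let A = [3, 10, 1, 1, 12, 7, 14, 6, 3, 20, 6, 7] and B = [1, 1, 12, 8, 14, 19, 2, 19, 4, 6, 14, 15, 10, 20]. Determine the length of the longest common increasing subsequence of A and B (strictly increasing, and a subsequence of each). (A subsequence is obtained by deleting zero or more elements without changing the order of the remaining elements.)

A longest common strictly increasing subsequence is 1, 12, 14, 20 (length 4); it appears in order in both A and B, and no longer such subsequence exists.

4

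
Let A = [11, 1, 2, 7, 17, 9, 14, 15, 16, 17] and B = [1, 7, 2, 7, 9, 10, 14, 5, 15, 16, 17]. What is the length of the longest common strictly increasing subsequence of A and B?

8

A longest common strictly increasing subsequence is 1, 2, 7, 9, 14, 15, 16, 17 (length 8); it appears in order in both A and B, and no longer such subsequence exists.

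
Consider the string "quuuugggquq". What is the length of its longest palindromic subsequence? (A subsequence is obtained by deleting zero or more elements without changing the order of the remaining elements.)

One longest palindromic subsequence is quggguq (positions 1,2,6,7,8,10,11); it reads the same forward and backward, and the interval DP gives dp[1][11] = 7.

7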